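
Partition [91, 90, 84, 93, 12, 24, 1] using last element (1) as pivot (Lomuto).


Pivot: 1
Place pivot at 0: [1, 90, 84, 93, 12, 24, 91]

Partitioned: [1, 90, 84, 93, 12, 24, 91]


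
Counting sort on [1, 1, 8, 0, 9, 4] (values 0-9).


Input: [1, 1, 8, 0, 9, 4]
Counts: [1, 2, 0, 0, 1, 0, 0, 0, 1, 1]

Sorted: [0, 1, 1, 4, 8, 9]


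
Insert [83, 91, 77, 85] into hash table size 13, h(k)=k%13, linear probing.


Insert 83: h=5 -> slot 5
Insert 91: h=0 -> slot 0
Insert 77: h=12 -> slot 12
Insert 85: h=7 -> slot 7

Table: [91, None, None, None, None, 83, None, 85, None, None, None, None, 77]


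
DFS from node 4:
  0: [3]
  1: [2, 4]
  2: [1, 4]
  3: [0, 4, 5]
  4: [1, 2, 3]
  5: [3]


Visit 4, push [3, 2, 1]
Visit 1, push [2]
Visit 2, push []
Visit 3, push [5, 0]
Visit 0, push []
Visit 5, push []

DFS order: [4, 1, 2, 3, 0, 5]


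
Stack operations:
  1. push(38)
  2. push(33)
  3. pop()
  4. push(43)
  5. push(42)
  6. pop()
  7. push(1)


push(38) -> [38]
push(33) -> [38, 33]
pop()->33, [38]
push(43) -> [38, 43]
push(42) -> [38, 43, 42]
pop()->42, [38, 43]
push(1) -> [38, 43, 1]

Final stack: [38, 43, 1]


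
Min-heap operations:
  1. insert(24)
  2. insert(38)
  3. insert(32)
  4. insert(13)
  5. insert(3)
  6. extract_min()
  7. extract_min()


insert(24) -> [24]
insert(38) -> [24, 38]
insert(32) -> [24, 38, 32]
insert(13) -> [13, 24, 32, 38]
insert(3) -> [3, 13, 32, 38, 24]
extract_min()->3, [13, 24, 32, 38]
extract_min()->13, [24, 38, 32]

Final heap: [24, 38, 32]


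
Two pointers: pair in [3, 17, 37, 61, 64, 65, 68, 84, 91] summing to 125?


lo=0(3)+hi=8(91)=94
lo=1(17)+hi=8(91)=108
lo=2(37)+hi=8(91)=128
lo=2(37)+hi=7(84)=121
lo=3(61)+hi=7(84)=145
lo=3(61)+hi=6(68)=129
lo=3(61)+hi=5(65)=126
lo=3(61)+hi=4(64)=125

Yes: 61+64=125


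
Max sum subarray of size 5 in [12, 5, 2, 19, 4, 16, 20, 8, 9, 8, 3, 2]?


[0:5]: 42
[1:6]: 46
[2:7]: 61
[3:8]: 67
[4:9]: 57
[5:10]: 61
[6:11]: 48
[7:12]: 30

Max: 67 at [3:8]


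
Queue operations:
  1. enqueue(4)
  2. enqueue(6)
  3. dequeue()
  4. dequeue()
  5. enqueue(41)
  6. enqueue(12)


enqueue(4) -> [4]
enqueue(6) -> [4, 6]
dequeue()->4, [6]
dequeue()->6, []
enqueue(41) -> [41]
enqueue(12) -> [41, 12]

Final queue: [41, 12]


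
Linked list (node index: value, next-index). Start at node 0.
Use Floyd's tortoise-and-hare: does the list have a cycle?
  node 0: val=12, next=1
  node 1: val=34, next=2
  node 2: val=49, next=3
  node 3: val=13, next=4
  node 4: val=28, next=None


Floyd's tortoise (slow, +1) and hare (fast, +2):
  init: slow=0, fast=0
  step 1: slow=1, fast=2
  step 2: slow=2, fast=4
  step 3: fast -> None, no cycle

Cycle: no


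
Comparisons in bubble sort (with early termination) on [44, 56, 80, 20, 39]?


Algorithm: bubble sort (with early termination)
Input: [44, 56, 80, 20, 39]
Sorted: [20, 39, 44, 56, 80]

10


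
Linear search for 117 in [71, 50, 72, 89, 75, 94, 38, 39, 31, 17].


i=0: 71!=117
i=1: 50!=117
i=2: 72!=117
i=3: 89!=117
i=4: 75!=117
i=5: 94!=117
i=6: 38!=117
i=7: 39!=117
i=8: 31!=117
i=9: 17!=117

Not found, 10 comps


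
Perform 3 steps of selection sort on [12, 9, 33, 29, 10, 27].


Initial: [12, 9, 33, 29, 10, 27]
Step 1: min=9 at 1
  Swap: [9, 12, 33, 29, 10, 27]
Step 2: min=10 at 4
  Swap: [9, 10, 33, 29, 12, 27]
Step 3: min=12 at 4
  Swap: [9, 10, 12, 29, 33, 27]

After 3 steps: [9, 10, 12, 29, 33, 27]


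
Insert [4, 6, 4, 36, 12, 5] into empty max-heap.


Insert 4: [4]
Insert 6: [6, 4]
Insert 4: [6, 4, 4]
Insert 36: [36, 6, 4, 4]
Insert 12: [36, 12, 4, 4, 6]
Insert 5: [36, 12, 5, 4, 6, 4]

Final heap: [36, 12, 5, 4, 6, 4]


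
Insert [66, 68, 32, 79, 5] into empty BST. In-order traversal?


Insert 66: root
Insert 68: R from 66
Insert 32: L from 66
Insert 79: R from 66 -> R from 68
Insert 5: L from 66 -> L from 32

In-order: [5, 32, 66, 68, 79]


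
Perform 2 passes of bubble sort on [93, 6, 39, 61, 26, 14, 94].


Initial: [93, 6, 39, 61, 26, 14, 94]
Pass 1: [6, 39, 61, 26, 14, 93, 94] (5 swaps)
Pass 2: [6, 39, 26, 14, 61, 93, 94] (2 swaps)

After 2 passes: [6, 39, 26, 14, 61, 93, 94]


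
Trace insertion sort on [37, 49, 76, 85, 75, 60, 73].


Initial: [37, 49, 76, 85, 75, 60, 73]
Insert 49: [37, 49, 76, 85, 75, 60, 73]
Insert 76: [37, 49, 76, 85, 75, 60, 73]
Insert 85: [37, 49, 76, 85, 75, 60, 73]
Insert 75: [37, 49, 75, 76, 85, 60, 73]
Insert 60: [37, 49, 60, 75, 76, 85, 73]
Insert 73: [37, 49, 60, 73, 75, 76, 85]

Sorted: [37, 49, 60, 73, 75, 76, 85]


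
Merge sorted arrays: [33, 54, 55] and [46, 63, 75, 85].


Take 33 from A
Take 46 from B
Take 54 from A
Take 55 from A

Merged: [33, 46, 54, 55, 63, 75, 85]


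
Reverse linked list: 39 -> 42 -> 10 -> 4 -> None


Step 1: curr=39, set curr.next=prev(None) | reversed so far: 39
Step 2: curr=42, set curr.next=prev(39) | reversed so far: 42 -> 39
Step 3: curr=10, set curr.next=prev(42) | reversed so far: 10 -> 42 -> 39
Step 4: curr=4, set curr.next=prev(10) | reversed so far: 4 -> 10 -> 42 -> 39

4 -> 10 -> 42 -> 39 -> None


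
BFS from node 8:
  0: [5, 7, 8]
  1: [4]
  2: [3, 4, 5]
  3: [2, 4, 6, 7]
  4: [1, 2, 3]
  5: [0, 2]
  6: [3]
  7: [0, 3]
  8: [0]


Visit 8, enqueue [0]
Visit 0, enqueue [5, 7]
Visit 5, enqueue [2]
Visit 7, enqueue [3]
Visit 2, enqueue [4]
Visit 3, enqueue [6]
Visit 4, enqueue [1]
Visit 6, enqueue []
Visit 1, enqueue []

BFS order: [8, 0, 5, 7, 2, 3, 4, 6, 1]


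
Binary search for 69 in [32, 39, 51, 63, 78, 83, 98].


Step 1: lo=0, hi=6, mid=3, val=63
Step 2: lo=4, hi=6, mid=5, val=83
Step 3: lo=4, hi=4, mid=4, val=78

Not found


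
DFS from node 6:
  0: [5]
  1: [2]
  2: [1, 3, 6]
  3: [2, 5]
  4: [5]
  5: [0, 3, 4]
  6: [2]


Visit 6, push [2]
Visit 2, push [3, 1]
Visit 1, push []
Visit 3, push [5]
Visit 5, push [4, 0]
Visit 0, push []
Visit 4, push []

DFS order: [6, 2, 1, 3, 5, 0, 4]


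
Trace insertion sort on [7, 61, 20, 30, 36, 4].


Initial: [7, 61, 20, 30, 36, 4]
Insert 61: [7, 61, 20, 30, 36, 4]
Insert 20: [7, 20, 61, 30, 36, 4]
Insert 30: [7, 20, 30, 61, 36, 4]
Insert 36: [7, 20, 30, 36, 61, 4]
Insert 4: [4, 7, 20, 30, 36, 61]

Sorted: [4, 7, 20, 30, 36, 61]


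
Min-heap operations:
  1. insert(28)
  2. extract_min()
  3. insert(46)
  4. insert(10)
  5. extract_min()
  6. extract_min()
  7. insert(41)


insert(28) -> [28]
extract_min()->28, []
insert(46) -> [46]
insert(10) -> [10, 46]
extract_min()->10, [46]
extract_min()->46, []
insert(41) -> [41]

Final heap: [41]


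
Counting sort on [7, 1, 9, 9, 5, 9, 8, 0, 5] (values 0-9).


Input: [7, 1, 9, 9, 5, 9, 8, 0, 5]
Counts: [1, 1, 0, 0, 0, 2, 0, 1, 1, 3]

Sorted: [0, 1, 5, 5, 7, 8, 9, 9, 9]


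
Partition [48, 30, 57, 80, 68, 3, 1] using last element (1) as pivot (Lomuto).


Pivot: 1
Place pivot at 0: [1, 30, 57, 80, 68, 3, 48]

Partitioned: [1, 30, 57, 80, 68, 3, 48]


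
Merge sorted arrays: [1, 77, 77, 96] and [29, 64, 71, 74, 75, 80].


Take 1 from A
Take 29 from B
Take 64 from B
Take 71 from B
Take 74 from B
Take 75 from B
Take 77 from A
Take 77 from A
Take 80 from B

Merged: [1, 29, 64, 71, 74, 75, 77, 77, 80, 96]


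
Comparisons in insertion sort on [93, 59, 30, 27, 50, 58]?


Algorithm: insertion sort
Input: [93, 59, 30, 27, 50, 58]
Sorted: [27, 30, 50, 58, 59, 93]

12


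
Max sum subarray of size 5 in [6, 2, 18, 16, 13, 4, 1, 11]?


[0:5]: 55
[1:6]: 53
[2:7]: 52
[3:8]: 45

Max: 55 at [0:5]


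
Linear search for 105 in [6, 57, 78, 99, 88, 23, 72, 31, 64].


i=0: 6!=105
i=1: 57!=105
i=2: 78!=105
i=3: 99!=105
i=4: 88!=105
i=5: 23!=105
i=6: 72!=105
i=7: 31!=105
i=8: 64!=105

Not found, 9 comps


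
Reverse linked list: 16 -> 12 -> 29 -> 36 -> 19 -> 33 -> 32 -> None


Step 1: curr=16, set curr.next=prev(None) | reversed so far: 16
Step 2: curr=12, set curr.next=prev(16) | reversed so far: 12 -> 16
Step 3: curr=29, set curr.next=prev(12) | reversed so far: 29 -> 12 -> 16
Step 4: curr=36, set curr.next=prev(29) | reversed so far: 36 -> 29 -> 12 -> 16
Step 5: curr=19, set curr.next=prev(36) | reversed so far: 19 -> 36 -> 29 -> 12 -> 16
Step 6: curr=33, set curr.next=prev(19) | reversed so far: 33 -> 19 -> 36 -> 29 -> 12 -> 16
Step 7: curr=32, set curr.next=prev(33) | reversed so far: 32 -> 33 -> 19 -> 36 -> 29 -> 12 -> 16

32 -> 33 -> 19 -> 36 -> 29 -> 12 -> 16 -> None


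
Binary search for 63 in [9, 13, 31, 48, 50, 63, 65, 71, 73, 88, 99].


Step 1: lo=0, hi=10, mid=5, val=63

Found at index 5


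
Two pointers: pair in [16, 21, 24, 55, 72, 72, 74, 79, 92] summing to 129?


lo=0(16)+hi=8(92)=108
lo=1(21)+hi=8(92)=113
lo=2(24)+hi=8(92)=116
lo=3(55)+hi=8(92)=147
lo=3(55)+hi=7(79)=134
lo=3(55)+hi=6(74)=129

Yes: 55+74=129


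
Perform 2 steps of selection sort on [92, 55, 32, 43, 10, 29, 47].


Initial: [92, 55, 32, 43, 10, 29, 47]
Step 1: min=10 at 4
  Swap: [10, 55, 32, 43, 92, 29, 47]
Step 2: min=29 at 5
  Swap: [10, 29, 32, 43, 92, 55, 47]

After 2 steps: [10, 29, 32, 43, 92, 55, 47]


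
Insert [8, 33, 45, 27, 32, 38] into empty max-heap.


Insert 8: [8]
Insert 33: [33, 8]
Insert 45: [45, 8, 33]
Insert 27: [45, 27, 33, 8]
Insert 32: [45, 32, 33, 8, 27]
Insert 38: [45, 32, 38, 8, 27, 33]

Final heap: [45, 32, 38, 8, 27, 33]


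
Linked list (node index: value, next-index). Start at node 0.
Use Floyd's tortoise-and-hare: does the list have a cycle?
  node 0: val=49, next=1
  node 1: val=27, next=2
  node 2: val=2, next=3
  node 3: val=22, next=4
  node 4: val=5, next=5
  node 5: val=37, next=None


Floyd's tortoise (slow, +1) and hare (fast, +2):
  init: slow=0, fast=0
  step 1: slow=1, fast=2
  step 2: slow=2, fast=4
  step 3: fast 4->5->None, no cycle

Cycle: no


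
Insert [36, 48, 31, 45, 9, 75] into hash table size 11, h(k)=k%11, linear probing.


Insert 36: h=3 -> slot 3
Insert 48: h=4 -> slot 4
Insert 31: h=9 -> slot 9
Insert 45: h=1 -> slot 1
Insert 9: h=9, 1 probes -> slot 10
Insert 75: h=9, 2 probes -> slot 0

Table: [75, 45, None, 36, 48, None, None, None, None, 31, 9]


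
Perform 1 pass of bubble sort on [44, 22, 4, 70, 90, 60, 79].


Initial: [44, 22, 4, 70, 90, 60, 79]
Pass 1: [22, 4, 44, 70, 60, 79, 90] (4 swaps)

After 1 pass: [22, 4, 44, 70, 60, 79, 90]


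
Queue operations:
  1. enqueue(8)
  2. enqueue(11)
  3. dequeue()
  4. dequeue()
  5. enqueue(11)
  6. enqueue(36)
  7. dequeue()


enqueue(8) -> [8]
enqueue(11) -> [8, 11]
dequeue()->8, [11]
dequeue()->11, []
enqueue(11) -> [11]
enqueue(36) -> [11, 36]
dequeue()->11, [36]

Final queue: [36]


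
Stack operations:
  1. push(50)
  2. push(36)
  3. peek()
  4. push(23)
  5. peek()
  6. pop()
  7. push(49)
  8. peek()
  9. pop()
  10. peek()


push(50) -> [50]
push(36) -> [50, 36]
peek()->36
push(23) -> [50, 36, 23]
peek()->23
pop()->23, [50, 36]
push(49) -> [50, 36, 49]
peek()->49
pop()->49, [50, 36]
peek()->36

Final stack: [50, 36]


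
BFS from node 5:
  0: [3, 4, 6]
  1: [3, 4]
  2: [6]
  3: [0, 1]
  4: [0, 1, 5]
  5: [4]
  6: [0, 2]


Visit 5, enqueue [4]
Visit 4, enqueue [0, 1]
Visit 0, enqueue [3, 6]
Visit 1, enqueue []
Visit 3, enqueue []
Visit 6, enqueue [2]
Visit 2, enqueue []

BFS order: [5, 4, 0, 1, 3, 6, 2]


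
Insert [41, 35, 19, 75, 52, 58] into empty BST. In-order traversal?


Insert 41: root
Insert 35: L from 41
Insert 19: L from 41 -> L from 35
Insert 75: R from 41
Insert 52: R from 41 -> L from 75
Insert 58: R from 41 -> L from 75 -> R from 52

In-order: [19, 35, 41, 52, 58, 75]


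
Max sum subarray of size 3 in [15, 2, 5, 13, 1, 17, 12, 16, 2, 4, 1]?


[0:3]: 22
[1:4]: 20
[2:5]: 19
[3:6]: 31
[4:7]: 30
[5:8]: 45
[6:9]: 30
[7:10]: 22
[8:11]: 7

Max: 45 at [5:8]


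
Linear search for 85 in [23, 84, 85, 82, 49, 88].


i=0: 23!=85
i=1: 84!=85
i=2: 85==85 found!

Found at 2, 3 comps


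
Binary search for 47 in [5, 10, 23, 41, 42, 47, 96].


Step 1: lo=0, hi=6, mid=3, val=41
Step 2: lo=4, hi=6, mid=5, val=47

Found at index 5


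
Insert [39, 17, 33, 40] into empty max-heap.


Insert 39: [39]
Insert 17: [39, 17]
Insert 33: [39, 17, 33]
Insert 40: [40, 39, 33, 17]

Final heap: [40, 39, 33, 17]


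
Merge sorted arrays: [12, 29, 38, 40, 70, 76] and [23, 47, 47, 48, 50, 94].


Take 12 from A
Take 23 from B
Take 29 from A
Take 38 from A
Take 40 from A
Take 47 from B
Take 47 from B
Take 48 from B
Take 50 from B
Take 70 from A
Take 76 from A

Merged: [12, 23, 29, 38, 40, 47, 47, 48, 50, 70, 76, 94]


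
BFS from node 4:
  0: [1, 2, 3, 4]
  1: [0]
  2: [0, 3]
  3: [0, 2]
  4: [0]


Visit 4, enqueue [0]
Visit 0, enqueue [1, 2, 3]
Visit 1, enqueue []
Visit 2, enqueue []
Visit 3, enqueue []

BFS order: [4, 0, 1, 2, 3]


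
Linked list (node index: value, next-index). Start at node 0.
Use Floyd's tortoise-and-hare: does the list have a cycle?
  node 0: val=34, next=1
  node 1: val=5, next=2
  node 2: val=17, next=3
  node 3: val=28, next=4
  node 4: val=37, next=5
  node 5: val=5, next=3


Floyd's tortoise (slow, +1) and hare (fast, +2):
  init: slow=0, fast=0
  step 1: slow=1, fast=2
  step 2: slow=2, fast=4
  step 3: slow=3, fast=3
  slow == fast at node 3: cycle detected

Cycle: yes


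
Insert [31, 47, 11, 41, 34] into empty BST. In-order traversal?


Insert 31: root
Insert 47: R from 31
Insert 11: L from 31
Insert 41: R from 31 -> L from 47
Insert 34: R from 31 -> L from 47 -> L from 41

In-order: [11, 31, 34, 41, 47]


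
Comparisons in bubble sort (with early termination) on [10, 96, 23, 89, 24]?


Algorithm: bubble sort (with early termination)
Input: [10, 96, 23, 89, 24]
Sorted: [10, 23, 24, 89, 96]

9


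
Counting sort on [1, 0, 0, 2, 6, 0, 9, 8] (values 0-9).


Input: [1, 0, 0, 2, 6, 0, 9, 8]
Counts: [3, 1, 1, 0, 0, 0, 1, 0, 1, 1]

Sorted: [0, 0, 0, 1, 2, 6, 8, 9]


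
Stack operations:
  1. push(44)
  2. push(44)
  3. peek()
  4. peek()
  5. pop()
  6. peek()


push(44) -> [44]
push(44) -> [44, 44]
peek()->44
peek()->44
pop()->44, [44]
peek()->44

Final stack: [44]


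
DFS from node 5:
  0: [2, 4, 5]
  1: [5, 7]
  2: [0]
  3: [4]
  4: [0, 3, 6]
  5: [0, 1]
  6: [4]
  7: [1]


Visit 5, push [1, 0]
Visit 0, push [4, 2]
Visit 2, push []
Visit 4, push [6, 3]
Visit 3, push []
Visit 6, push []
Visit 1, push [7]
Visit 7, push []

DFS order: [5, 0, 2, 4, 3, 6, 1, 7]


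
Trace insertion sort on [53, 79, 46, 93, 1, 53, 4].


Initial: [53, 79, 46, 93, 1, 53, 4]
Insert 79: [53, 79, 46, 93, 1, 53, 4]
Insert 46: [46, 53, 79, 93, 1, 53, 4]
Insert 93: [46, 53, 79, 93, 1, 53, 4]
Insert 1: [1, 46, 53, 79, 93, 53, 4]
Insert 53: [1, 46, 53, 53, 79, 93, 4]
Insert 4: [1, 4, 46, 53, 53, 79, 93]

Sorted: [1, 4, 46, 53, 53, 79, 93]


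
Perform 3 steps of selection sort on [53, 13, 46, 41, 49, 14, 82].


Initial: [53, 13, 46, 41, 49, 14, 82]
Step 1: min=13 at 1
  Swap: [13, 53, 46, 41, 49, 14, 82]
Step 2: min=14 at 5
  Swap: [13, 14, 46, 41, 49, 53, 82]
Step 3: min=41 at 3
  Swap: [13, 14, 41, 46, 49, 53, 82]

After 3 steps: [13, 14, 41, 46, 49, 53, 82]


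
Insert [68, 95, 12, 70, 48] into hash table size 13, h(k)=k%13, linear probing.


Insert 68: h=3 -> slot 3
Insert 95: h=4 -> slot 4
Insert 12: h=12 -> slot 12
Insert 70: h=5 -> slot 5
Insert 48: h=9 -> slot 9

Table: [None, None, None, 68, 95, 70, None, None, None, 48, None, None, 12]


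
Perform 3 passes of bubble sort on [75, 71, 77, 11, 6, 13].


Initial: [75, 71, 77, 11, 6, 13]
Pass 1: [71, 75, 11, 6, 13, 77] (4 swaps)
Pass 2: [71, 11, 6, 13, 75, 77] (3 swaps)
Pass 3: [11, 6, 13, 71, 75, 77] (3 swaps)

After 3 passes: [11, 6, 13, 71, 75, 77]


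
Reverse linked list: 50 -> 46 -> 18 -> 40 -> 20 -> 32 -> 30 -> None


Step 1: curr=50, set curr.next=prev(None) | reversed so far: 50
Step 2: curr=46, set curr.next=prev(50) | reversed so far: 46 -> 50
Step 3: curr=18, set curr.next=prev(46) | reversed so far: 18 -> 46 -> 50
Step 4: curr=40, set curr.next=prev(18) | reversed so far: 40 -> 18 -> 46 -> 50
Step 5: curr=20, set curr.next=prev(40) | reversed so far: 20 -> 40 -> 18 -> 46 -> 50
Step 6: curr=32, set curr.next=prev(20) | reversed so far: 32 -> 20 -> 40 -> 18 -> 46 -> 50
Step 7: curr=30, set curr.next=prev(32) | reversed so far: 30 -> 32 -> 20 -> 40 -> 18 -> 46 -> 50

30 -> 32 -> 20 -> 40 -> 18 -> 46 -> 50 -> None


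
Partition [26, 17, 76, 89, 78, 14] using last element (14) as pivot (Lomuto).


Pivot: 14
Place pivot at 0: [14, 17, 76, 89, 78, 26]

Partitioned: [14, 17, 76, 89, 78, 26]


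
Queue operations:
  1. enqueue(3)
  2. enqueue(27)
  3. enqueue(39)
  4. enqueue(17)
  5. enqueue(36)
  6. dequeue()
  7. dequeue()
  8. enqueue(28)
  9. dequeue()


enqueue(3) -> [3]
enqueue(27) -> [3, 27]
enqueue(39) -> [3, 27, 39]
enqueue(17) -> [3, 27, 39, 17]
enqueue(36) -> [3, 27, 39, 17, 36]
dequeue()->3, [27, 39, 17, 36]
dequeue()->27, [39, 17, 36]
enqueue(28) -> [39, 17, 36, 28]
dequeue()->39, [17, 36, 28]

Final queue: [17, 36, 28]


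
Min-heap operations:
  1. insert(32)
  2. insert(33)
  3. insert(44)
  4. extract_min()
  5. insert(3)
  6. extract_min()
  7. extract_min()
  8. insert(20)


insert(32) -> [32]
insert(33) -> [32, 33]
insert(44) -> [32, 33, 44]
extract_min()->32, [33, 44]
insert(3) -> [3, 44, 33]
extract_min()->3, [33, 44]
extract_min()->33, [44]
insert(20) -> [20, 44]

Final heap: [20, 44]


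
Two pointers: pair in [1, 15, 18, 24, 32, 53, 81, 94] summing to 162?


lo=0(1)+hi=7(94)=95
lo=1(15)+hi=7(94)=109
lo=2(18)+hi=7(94)=112
lo=3(24)+hi=7(94)=118
lo=4(32)+hi=7(94)=126
lo=5(53)+hi=7(94)=147
lo=6(81)+hi=7(94)=175

No pair found


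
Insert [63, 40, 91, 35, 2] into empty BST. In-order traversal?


Insert 63: root
Insert 40: L from 63
Insert 91: R from 63
Insert 35: L from 63 -> L from 40
Insert 2: L from 63 -> L from 40 -> L from 35

In-order: [2, 35, 40, 63, 91]


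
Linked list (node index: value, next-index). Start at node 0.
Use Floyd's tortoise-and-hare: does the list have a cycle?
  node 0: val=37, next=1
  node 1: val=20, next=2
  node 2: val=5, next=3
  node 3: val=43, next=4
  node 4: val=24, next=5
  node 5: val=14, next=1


Floyd's tortoise (slow, +1) and hare (fast, +2):
  init: slow=0, fast=0
  step 1: slow=1, fast=2
  step 2: slow=2, fast=4
  step 3: slow=3, fast=1
  step 4: slow=4, fast=3
  step 5: slow=5, fast=5
  slow == fast at node 5: cycle detected

Cycle: yes


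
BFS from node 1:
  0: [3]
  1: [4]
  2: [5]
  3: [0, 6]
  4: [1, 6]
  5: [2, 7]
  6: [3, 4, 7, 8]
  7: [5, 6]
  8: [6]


Visit 1, enqueue [4]
Visit 4, enqueue [6]
Visit 6, enqueue [3, 7, 8]
Visit 3, enqueue [0]
Visit 7, enqueue [5]
Visit 8, enqueue []
Visit 0, enqueue []
Visit 5, enqueue [2]
Visit 2, enqueue []

BFS order: [1, 4, 6, 3, 7, 8, 0, 5, 2]


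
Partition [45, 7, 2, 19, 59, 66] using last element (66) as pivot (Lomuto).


Pivot: 66
  45 <= 66: advance i (no swap)
  7 <= 66: advance i (no swap)
  2 <= 66: advance i (no swap)
  19 <= 66: advance i (no swap)
  59 <= 66: advance i (no swap)
Place pivot at 5: [45, 7, 2, 19, 59, 66]

Partitioned: [45, 7, 2, 19, 59, 66]


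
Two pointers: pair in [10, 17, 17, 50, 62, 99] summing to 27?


lo=0(10)+hi=5(99)=109
lo=0(10)+hi=4(62)=72
lo=0(10)+hi=3(50)=60
lo=0(10)+hi=2(17)=27

Yes: 10+17=27


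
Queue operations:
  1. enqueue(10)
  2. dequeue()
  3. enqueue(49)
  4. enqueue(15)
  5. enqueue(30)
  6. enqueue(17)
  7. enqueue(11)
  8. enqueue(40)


enqueue(10) -> [10]
dequeue()->10, []
enqueue(49) -> [49]
enqueue(15) -> [49, 15]
enqueue(30) -> [49, 15, 30]
enqueue(17) -> [49, 15, 30, 17]
enqueue(11) -> [49, 15, 30, 17, 11]
enqueue(40) -> [49, 15, 30, 17, 11, 40]

Final queue: [49, 15, 30, 17, 11, 40]


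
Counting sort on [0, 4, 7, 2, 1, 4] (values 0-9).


Input: [0, 4, 7, 2, 1, 4]
Counts: [1, 1, 1, 0, 2, 0, 0, 1, 0, 0]

Sorted: [0, 1, 2, 4, 4, 7]


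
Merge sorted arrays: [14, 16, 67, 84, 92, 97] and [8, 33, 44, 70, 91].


Take 8 from B
Take 14 from A
Take 16 from A
Take 33 from B
Take 44 from B
Take 67 from A
Take 70 from B
Take 84 from A
Take 91 from B

Merged: [8, 14, 16, 33, 44, 67, 70, 84, 91, 92, 97]


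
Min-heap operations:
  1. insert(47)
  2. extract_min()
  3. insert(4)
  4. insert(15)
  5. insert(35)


insert(47) -> [47]
extract_min()->47, []
insert(4) -> [4]
insert(15) -> [4, 15]
insert(35) -> [4, 15, 35]

Final heap: [4, 15, 35]


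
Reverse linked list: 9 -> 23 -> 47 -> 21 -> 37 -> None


Step 1: curr=9, set curr.next=prev(None) | reversed so far: 9
Step 2: curr=23, set curr.next=prev(9) | reversed so far: 23 -> 9
Step 3: curr=47, set curr.next=prev(23) | reversed so far: 47 -> 23 -> 9
Step 4: curr=21, set curr.next=prev(47) | reversed so far: 21 -> 47 -> 23 -> 9
Step 5: curr=37, set curr.next=prev(21) | reversed so far: 37 -> 21 -> 47 -> 23 -> 9

37 -> 21 -> 47 -> 23 -> 9 -> None


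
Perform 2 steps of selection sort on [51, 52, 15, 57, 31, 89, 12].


Initial: [51, 52, 15, 57, 31, 89, 12]
Step 1: min=12 at 6
  Swap: [12, 52, 15, 57, 31, 89, 51]
Step 2: min=15 at 2
  Swap: [12, 15, 52, 57, 31, 89, 51]

After 2 steps: [12, 15, 52, 57, 31, 89, 51]


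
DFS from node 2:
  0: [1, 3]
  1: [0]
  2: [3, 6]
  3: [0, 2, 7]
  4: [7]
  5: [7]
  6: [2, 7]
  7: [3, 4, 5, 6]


Visit 2, push [6, 3]
Visit 3, push [7, 0]
Visit 0, push [1]
Visit 1, push []
Visit 7, push [6, 5, 4]
Visit 4, push []
Visit 5, push []
Visit 6, push []

DFS order: [2, 3, 0, 1, 7, 4, 5, 6]


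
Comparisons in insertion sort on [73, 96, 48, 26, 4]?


Algorithm: insertion sort
Input: [73, 96, 48, 26, 4]
Sorted: [4, 26, 48, 73, 96]

10


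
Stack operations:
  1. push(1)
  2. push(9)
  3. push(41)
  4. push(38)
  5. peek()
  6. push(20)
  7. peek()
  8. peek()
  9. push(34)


push(1) -> [1]
push(9) -> [1, 9]
push(41) -> [1, 9, 41]
push(38) -> [1, 9, 41, 38]
peek()->38
push(20) -> [1, 9, 41, 38, 20]
peek()->20
peek()->20
push(34) -> [1, 9, 41, 38, 20, 34]

Final stack: [1, 9, 41, 38, 20, 34]


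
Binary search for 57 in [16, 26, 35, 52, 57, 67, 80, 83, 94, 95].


Step 1: lo=0, hi=9, mid=4, val=57

Found at index 4


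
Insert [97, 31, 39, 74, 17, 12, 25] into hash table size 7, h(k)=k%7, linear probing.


Insert 97: h=6 -> slot 6
Insert 31: h=3 -> slot 3
Insert 39: h=4 -> slot 4
Insert 74: h=4, 1 probes -> slot 5
Insert 17: h=3, 4 probes -> slot 0
Insert 12: h=5, 3 probes -> slot 1
Insert 25: h=4, 5 probes -> slot 2

Table: [17, 12, 25, 31, 39, 74, 97]


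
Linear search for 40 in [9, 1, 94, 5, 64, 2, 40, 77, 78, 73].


i=0: 9!=40
i=1: 1!=40
i=2: 94!=40
i=3: 5!=40
i=4: 64!=40
i=5: 2!=40
i=6: 40==40 found!

Found at 6, 7 comps


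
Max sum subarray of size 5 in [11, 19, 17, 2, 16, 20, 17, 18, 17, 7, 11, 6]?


[0:5]: 65
[1:6]: 74
[2:7]: 72
[3:8]: 73
[4:9]: 88
[5:10]: 79
[6:11]: 70
[7:12]: 59

Max: 88 at [4:9]


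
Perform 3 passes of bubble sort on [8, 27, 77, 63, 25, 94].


Initial: [8, 27, 77, 63, 25, 94]
Pass 1: [8, 27, 63, 25, 77, 94] (2 swaps)
Pass 2: [8, 27, 25, 63, 77, 94] (1 swaps)
Pass 3: [8, 25, 27, 63, 77, 94] (1 swaps)

After 3 passes: [8, 25, 27, 63, 77, 94]


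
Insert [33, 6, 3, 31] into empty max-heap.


Insert 33: [33]
Insert 6: [33, 6]
Insert 3: [33, 6, 3]
Insert 31: [33, 31, 3, 6]

Final heap: [33, 31, 3, 6]


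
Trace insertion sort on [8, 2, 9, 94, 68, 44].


Initial: [8, 2, 9, 94, 68, 44]
Insert 2: [2, 8, 9, 94, 68, 44]
Insert 9: [2, 8, 9, 94, 68, 44]
Insert 94: [2, 8, 9, 94, 68, 44]
Insert 68: [2, 8, 9, 68, 94, 44]
Insert 44: [2, 8, 9, 44, 68, 94]

Sorted: [2, 8, 9, 44, 68, 94]


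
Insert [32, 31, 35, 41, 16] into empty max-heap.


Insert 32: [32]
Insert 31: [32, 31]
Insert 35: [35, 31, 32]
Insert 41: [41, 35, 32, 31]
Insert 16: [41, 35, 32, 31, 16]

Final heap: [41, 35, 32, 31, 16]


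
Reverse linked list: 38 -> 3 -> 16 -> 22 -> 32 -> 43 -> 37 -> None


Step 1: curr=38, set curr.next=prev(None) | reversed so far: 38
Step 2: curr=3, set curr.next=prev(38) | reversed so far: 3 -> 38
Step 3: curr=16, set curr.next=prev(3) | reversed so far: 16 -> 3 -> 38
Step 4: curr=22, set curr.next=prev(16) | reversed so far: 22 -> 16 -> 3 -> 38
Step 5: curr=32, set curr.next=prev(22) | reversed so far: 32 -> 22 -> 16 -> 3 -> 38
Step 6: curr=43, set curr.next=prev(32) | reversed so far: 43 -> 32 -> 22 -> 16 -> 3 -> 38
Step 7: curr=37, set curr.next=prev(43) | reversed so far: 37 -> 43 -> 32 -> 22 -> 16 -> 3 -> 38

37 -> 43 -> 32 -> 22 -> 16 -> 3 -> 38 -> None


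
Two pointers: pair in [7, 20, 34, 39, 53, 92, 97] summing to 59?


lo=0(7)+hi=6(97)=104
lo=0(7)+hi=5(92)=99
lo=0(7)+hi=4(53)=60
lo=0(7)+hi=3(39)=46
lo=1(20)+hi=3(39)=59

Yes: 20+39=59


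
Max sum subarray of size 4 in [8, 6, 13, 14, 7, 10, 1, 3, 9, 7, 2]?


[0:4]: 41
[1:5]: 40
[2:6]: 44
[3:7]: 32
[4:8]: 21
[5:9]: 23
[6:10]: 20
[7:11]: 21

Max: 44 at [2:6]


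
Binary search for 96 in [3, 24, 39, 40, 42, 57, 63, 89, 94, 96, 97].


Step 1: lo=0, hi=10, mid=5, val=57
Step 2: lo=6, hi=10, mid=8, val=94
Step 3: lo=9, hi=10, mid=9, val=96

Found at index 9


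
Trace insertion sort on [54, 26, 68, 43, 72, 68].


Initial: [54, 26, 68, 43, 72, 68]
Insert 26: [26, 54, 68, 43, 72, 68]
Insert 68: [26, 54, 68, 43, 72, 68]
Insert 43: [26, 43, 54, 68, 72, 68]
Insert 72: [26, 43, 54, 68, 72, 68]
Insert 68: [26, 43, 54, 68, 68, 72]

Sorted: [26, 43, 54, 68, 68, 72]


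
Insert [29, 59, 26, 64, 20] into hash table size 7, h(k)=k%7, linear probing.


Insert 29: h=1 -> slot 1
Insert 59: h=3 -> slot 3
Insert 26: h=5 -> slot 5
Insert 64: h=1, 1 probes -> slot 2
Insert 20: h=6 -> slot 6

Table: [None, 29, 64, 59, None, 26, 20]


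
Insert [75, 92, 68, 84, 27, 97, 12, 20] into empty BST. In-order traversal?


Insert 75: root
Insert 92: R from 75
Insert 68: L from 75
Insert 84: R from 75 -> L from 92
Insert 27: L from 75 -> L from 68
Insert 97: R from 75 -> R from 92
Insert 12: L from 75 -> L from 68 -> L from 27
Insert 20: L from 75 -> L from 68 -> L from 27 -> R from 12

In-order: [12, 20, 27, 68, 75, 84, 92, 97]


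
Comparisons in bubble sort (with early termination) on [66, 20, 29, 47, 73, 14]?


Algorithm: bubble sort (with early termination)
Input: [66, 20, 29, 47, 73, 14]
Sorted: [14, 20, 29, 47, 66, 73]

15


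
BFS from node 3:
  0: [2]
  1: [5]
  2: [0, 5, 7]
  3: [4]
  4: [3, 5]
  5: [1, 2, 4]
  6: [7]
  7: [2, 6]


Visit 3, enqueue [4]
Visit 4, enqueue [5]
Visit 5, enqueue [1, 2]
Visit 1, enqueue []
Visit 2, enqueue [0, 7]
Visit 0, enqueue []
Visit 7, enqueue [6]
Visit 6, enqueue []

BFS order: [3, 4, 5, 1, 2, 0, 7, 6]


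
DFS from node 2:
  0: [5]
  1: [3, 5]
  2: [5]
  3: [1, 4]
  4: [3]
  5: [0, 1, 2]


Visit 2, push [5]
Visit 5, push [1, 0]
Visit 0, push []
Visit 1, push [3]
Visit 3, push [4]
Visit 4, push []

DFS order: [2, 5, 0, 1, 3, 4]


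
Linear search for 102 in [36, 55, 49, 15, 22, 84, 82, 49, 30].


i=0: 36!=102
i=1: 55!=102
i=2: 49!=102
i=3: 15!=102
i=4: 22!=102
i=5: 84!=102
i=6: 82!=102
i=7: 49!=102
i=8: 30!=102

Not found, 9 comps


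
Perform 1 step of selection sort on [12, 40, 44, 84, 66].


Initial: [12, 40, 44, 84, 66]
Step 1: min=12 at 0
  Swap: [12, 40, 44, 84, 66]

After 1 step: [12, 40, 44, 84, 66]


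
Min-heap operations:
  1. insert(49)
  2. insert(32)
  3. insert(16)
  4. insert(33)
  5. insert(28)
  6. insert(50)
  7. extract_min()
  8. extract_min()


insert(49) -> [49]
insert(32) -> [32, 49]
insert(16) -> [16, 49, 32]
insert(33) -> [16, 33, 32, 49]
insert(28) -> [16, 28, 32, 49, 33]
insert(50) -> [16, 28, 32, 49, 33, 50]
extract_min()->16, [28, 33, 32, 49, 50]
extract_min()->28, [32, 33, 50, 49]

Final heap: [32, 33, 50, 49]


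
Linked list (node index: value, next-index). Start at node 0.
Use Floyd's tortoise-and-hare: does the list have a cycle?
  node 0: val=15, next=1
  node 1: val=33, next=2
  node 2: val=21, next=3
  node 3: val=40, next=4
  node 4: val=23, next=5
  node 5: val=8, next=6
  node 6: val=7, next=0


Floyd's tortoise (slow, +1) and hare (fast, +2):
  init: slow=0, fast=0
  step 1: slow=1, fast=2
  step 2: slow=2, fast=4
  step 3: slow=3, fast=6
  step 4: slow=4, fast=1
  step 5: slow=5, fast=3
  step 6: slow=6, fast=5
  step 7: slow=0, fast=0
  slow == fast at node 0: cycle detected

Cycle: yes


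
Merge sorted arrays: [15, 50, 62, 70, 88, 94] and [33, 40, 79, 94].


Take 15 from A
Take 33 from B
Take 40 from B
Take 50 from A
Take 62 from A
Take 70 from A
Take 79 from B
Take 88 from A
Take 94 from A

Merged: [15, 33, 40, 50, 62, 70, 79, 88, 94, 94]


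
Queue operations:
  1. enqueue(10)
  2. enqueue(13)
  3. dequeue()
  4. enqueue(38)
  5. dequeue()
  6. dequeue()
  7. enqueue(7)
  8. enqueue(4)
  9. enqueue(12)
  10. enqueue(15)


enqueue(10) -> [10]
enqueue(13) -> [10, 13]
dequeue()->10, [13]
enqueue(38) -> [13, 38]
dequeue()->13, [38]
dequeue()->38, []
enqueue(7) -> [7]
enqueue(4) -> [7, 4]
enqueue(12) -> [7, 4, 12]
enqueue(15) -> [7, 4, 12, 15]

Final queue: [7, 4, 12, 15]


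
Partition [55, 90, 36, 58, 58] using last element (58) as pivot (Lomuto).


Pivot: 58
  55 <= 58: advance i (no swap)
  36 <= 58: swap -> [55, 36, 90, 58, 58]
  58 <= 58: swap -> [55, 36, 58, 90, 58]
Place pivot at 3: [55, 36, 58, 58, 90]

Partitioned: [55, 36, 58, 58, 90]


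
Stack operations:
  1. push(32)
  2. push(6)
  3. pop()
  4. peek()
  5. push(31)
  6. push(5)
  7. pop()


push(32) -> [32]
push(6) -> [32, 6]
pop()->6, [32]
peek()->32
push(31) -> [32, 31]
push(5) -> [32, 31, 5]
pop()->5, [32, 31]

Final stack: [32, 31]


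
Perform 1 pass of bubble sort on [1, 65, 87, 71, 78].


Initial: [1, 65, 87, 71, 78]
Pass 1: [1, 65, 71, 78, 87] (2 swaps)

After 1 pass: [1, 65, 71, 78, 87]


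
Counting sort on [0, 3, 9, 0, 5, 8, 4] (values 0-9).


Input: [0, 3, 9, 0, 5, 8, 4]
Counts: [2, 0, 0, 1, 1, 1, 0, 0, 1, 1]

Sorted: [0, 0, 3, 4, 5, 8, 9]


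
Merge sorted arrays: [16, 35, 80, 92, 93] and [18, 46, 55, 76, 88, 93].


Take 16 from A
Take 18 from B
Take 35 from A
Take 46 from B
Take 55 from B
Take 76 from B
Take 80 from A
Take 88 from B
Take 92 from A
Take 93 from A

Merged: [16, 18, 35, 46, 55, 76, 80, 88, 92, 93, 93]


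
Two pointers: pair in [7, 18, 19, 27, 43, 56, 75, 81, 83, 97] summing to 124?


lo=0(7)+hi=9(97)=104
lo=1(18)+hi=9(97)=115
lo=2(19)+hi=9(97)=116
lo=3(27)+hi=9(97)=124

Yes: 27+97=124


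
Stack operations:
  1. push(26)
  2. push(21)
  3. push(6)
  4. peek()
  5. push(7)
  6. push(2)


push(26) -> [26]
push(21) -> [26, 21]
push(6) -> [26, 21, 6]
peek()->6
push(7) -> [26, 21, 6, 7]
push(2) -> [26, 21, 6, 7, 2]

Final stack: [26, 21, 6, 7, 2]


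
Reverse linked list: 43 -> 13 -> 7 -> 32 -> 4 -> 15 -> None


Step 1: curr=43, set curr.next=prev(None) | reversed so far: 43
Step 2: curr=13, set curr.next=prev(43) | reversed so far: 13 -> 43
Step 3: curr=7, set curr.next=prev(13) | reversed so far: 7 -> 13 -> 43
Step 4: curr=32, set curr.next=prev(7) | reversed so far: 32 -> 7 -> 13 -> 43
Step 5: curr=4, set curr.next=prev(32) | reversed so far: 4 -> 32 -> 7 -> 13 -> 43
Step 6: curr=15, set curr.next=prev(4) | reversed so far: 15 -> 4 -> 32 -> 7 -> 13 -> 43

15 -> 4 -> 32 -> 7 -> 13 -> 43 -> None


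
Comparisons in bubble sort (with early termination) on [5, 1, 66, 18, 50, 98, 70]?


Algorithm: bubble sort (with early termination)
Input: [5, 1, 66, 18, 50, 98, 70]
Sorted: [1, 5, 18, 50, 66, 70, 98]

11


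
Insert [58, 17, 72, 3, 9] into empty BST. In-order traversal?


Insert 58: root
Insert 17: L from 58
Insert 72: R from 58
Insert 3: L from 58 -> L from 17
Insert 9: L from 58 -> L from 17 -> R from 3

In-order: [3, 9, 17, 58, 72]


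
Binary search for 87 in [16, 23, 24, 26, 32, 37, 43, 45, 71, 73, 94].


Step 1: lo=0, hi=10, mid=5, val=37
Step 2: lo=6, hi=10, mid=8, val=71
Step 3: lo=9, hi=10, mid=9, val=73
Step 4: lo=10, hi=10, mid=10, val=94

Not found


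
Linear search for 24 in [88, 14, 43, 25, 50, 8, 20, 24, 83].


i=0: 88!=24
i=1: 14!=24
i=2: 43!=24
i=3: 25!=24
i=4: 50!=24
i=5: 8!=24
i=6: 20!=24
i=7: 24==24 found!

Found at 7, 8 comps


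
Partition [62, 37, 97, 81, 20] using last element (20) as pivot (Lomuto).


Pivot: 20
Place pivot at 0: [20, 37, 97, 81, 62]

Partitioned: [20, 37, 97, 81, 62]


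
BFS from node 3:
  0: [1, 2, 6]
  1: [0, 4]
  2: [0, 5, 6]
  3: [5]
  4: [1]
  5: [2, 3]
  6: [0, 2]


Visit 3, enqueue [5]
Visit 5, enqueue [2]
Visit 2, enqueue [0, 6]
Visit 0, enqueue [1]
Visit 6, enqueue []
Visit 1, enqueue [4]
Visit 4, enqueue []

BFS order: [3, 5, 2, 0, 6, 1, 4]


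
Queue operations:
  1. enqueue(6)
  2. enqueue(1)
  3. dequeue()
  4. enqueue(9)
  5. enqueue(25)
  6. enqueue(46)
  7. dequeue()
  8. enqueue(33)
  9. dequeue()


enqueue(6) -> [6]
enqueue(1) -> [6, 1]
dequeue()->6, [1]
enqueue(9) -> [1, 9]
enqueue(25) -> [1, 9, 25]
enqueue(46) -> [1, 9, 25, 46]
dequeue()->1, [9, 25, 46]
enqueue(33) -> [9, 25, 46, 33]
dequeue()->9, [25, 46, 33]

Final queue: [25, 46, 33]


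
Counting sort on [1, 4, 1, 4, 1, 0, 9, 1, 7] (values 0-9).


Input: [1, 4, 1, 4, 1, 0, 9, 1, 7]
Counts: [1, 4, 0, 0, 2, 0, 0, 1, 0, 1]

Sorted: [0, 1, 1, 1, 1, 4, 4, 7, 9]


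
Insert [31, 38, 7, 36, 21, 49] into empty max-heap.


Insert 31: [31]
Insert 38: [38, 31]
Insert 7: [38, 31, 7]
Insert 36: [38, 36, 7, 31]
Insert 21: [38, 36, 7, 31, 21]
Insert 49: [49, 36, 38, 31, 21, 7]

Final heap: [49, 36, 38, 31, 21, 7]


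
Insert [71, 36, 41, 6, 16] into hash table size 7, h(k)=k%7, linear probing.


Insert 71: h=1 -> slot 1
Insert 36: h=1, 1 probes -> slot 2
Insert 41: h=6 -> slot 6
Insert 6: h=6, 1 probes -> slot 0
Insert 16: h=2, 1 probes -> slot 3

Table: [6, 71, 36, 16, None, None, 41]


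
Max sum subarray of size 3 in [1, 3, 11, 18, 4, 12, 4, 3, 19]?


[0:3]: 15
[1:4]: 32
[2:5]: 33
[3:6]: 34
[4:7]: 20
[5:8]: 19
[6:9]: 26

Max: 34 at [3:6]


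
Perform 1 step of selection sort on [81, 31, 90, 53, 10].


Initial: [81, 31, 90, 53, 10]
Step 1: min=10 at 4
  Swap: [10, 31, 90, 53, 81]

After 1 step: [10, 31, 90, 53, 81]


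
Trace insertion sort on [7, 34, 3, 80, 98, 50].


Initial: [7, 34, 3, 80, 98, 50]
Insert 34: [7, 34, 3, 80, 98, 50]
Insert 3: [3, 7, 34, 80, 98, 50]
Insert 80: [3, 7, 34, 80, 98, 50]
Insert 98: [3, 7, 34, 80, 98, 50]
Insert 50: [3, 7, 34, 50, 80, 98]

Sorted: [3, 7, 34, 50, 80, 98]


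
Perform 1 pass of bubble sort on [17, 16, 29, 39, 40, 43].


Initial: [17, 16, 29, 39, 40, 43]
Pass 1: [16, 17, 29, 39, 40, 43] (1 swaps)

After 1 pass: [16, 17, 29, 39, 40, 43]


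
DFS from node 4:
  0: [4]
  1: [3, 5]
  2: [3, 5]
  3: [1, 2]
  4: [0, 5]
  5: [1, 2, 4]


Visit 4, push [5, 0]
Visit 0, push []
Visit 5, push [2, 1]
Visit 1, push [3]
Visit 3, push [2]
Visit 2, push []

DFS order: [4, 0, 5, 1, 3, 2]


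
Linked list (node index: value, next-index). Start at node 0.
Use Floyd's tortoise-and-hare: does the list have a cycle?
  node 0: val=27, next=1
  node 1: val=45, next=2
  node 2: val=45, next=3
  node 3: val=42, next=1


Floyd's tortoise (slow, +1) and hare (fast, +2):
  init: slow=0, fast=0
  step 1: slow=1, fast=2
  step 2: slow=2, fast=1
  step 3: slow=3, fast=3
  slow == fast at node 3: cycle detected

Cycle: yes


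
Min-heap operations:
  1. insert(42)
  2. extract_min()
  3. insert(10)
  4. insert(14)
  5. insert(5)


insert(42) -> [42]
extract_min()->42, []
insert(10) -> [10]
insert(14) -> [10, 14]
insert(5) -> [5, 14, 10]

Final heap: [5, 14, 10]


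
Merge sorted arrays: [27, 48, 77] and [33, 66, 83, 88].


Take 27 from A
Take 33 from B
Take 48 from A
Take 66 from B
Take 77 from A

Merged: [27, 33, 48, 66, 77, 83, 88]


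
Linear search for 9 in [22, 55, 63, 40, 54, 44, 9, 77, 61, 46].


i=0: 22!=9
i=1: 55!=9
i=2: 63!=9
i=3: 40!=9
i=4: 54!=9
i=5: 44!=9
i=6: 9==9 found!

Found at 6, 7 comps


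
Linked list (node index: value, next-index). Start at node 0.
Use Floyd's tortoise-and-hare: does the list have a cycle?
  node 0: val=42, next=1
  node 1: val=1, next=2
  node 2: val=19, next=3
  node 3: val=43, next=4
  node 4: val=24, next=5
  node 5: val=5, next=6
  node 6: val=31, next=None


Floyd's tortoise (slow, +1) and hare (fast, +2):
  init: slow=0, fast=0
  step 1: slow=1, fast=2
  step 2: slow=2, fast=4
  step 3: slow=3, fast=6
  step 4: fast -> None, no cycle

Cycle: no


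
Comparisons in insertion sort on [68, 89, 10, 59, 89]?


Algorithm: insertion sort
Input: [68, 89, 10, 59, 89]
Sorted: [10, 59, 68, 89, 89]

7


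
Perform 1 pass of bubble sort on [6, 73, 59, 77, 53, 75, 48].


Initial: [6, 73, 59, 77, 53, 75, 48]
Pass 1: [6, 59, 73, 53, 75, 48, 77] (4 swaps)

After 1 pass: [6, 59, 73, 53, 75, 48, 77]


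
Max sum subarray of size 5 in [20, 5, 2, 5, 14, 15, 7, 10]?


[0:5]: 46
[1:6]: 41
[2:7]: 43
[3:8]: 51

Max: 51 at [3:8]


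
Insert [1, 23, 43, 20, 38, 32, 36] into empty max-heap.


Insert 1: [1]
Insert 23: [23, 1]
Insert 43: [43, 1, 23]
Insert 20: [43, 20, 23, 1]
Insert 38: [43, 38, 23, 1, 20]
Insert 32: [43, 38, 32, 1, 20, 23]
Insert 36: [43, 38, 36, 1, 20, 23, 32]

Final heap: [43, 38, 36, 1, 20, 23, 32]


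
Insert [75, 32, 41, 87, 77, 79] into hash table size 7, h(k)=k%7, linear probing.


Insert 75: h=5 -> slot 5
Insert 32: h=4 -> slot 4
Insert 41: h=6 -> slot 6
Insert 87: h=3 -> slot 3
Insert 77: h=0 -> slot 0
Insert 79: h=2 -> slot 2

Table: [77, None, 79, 87, 32, 75, 41]


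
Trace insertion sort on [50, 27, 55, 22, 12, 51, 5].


Initial: [50, 27, 55, 22, 12, 51, 5]
Insert 27: [27, 50, 55, 22, 12, 51, 5]
Insert 55: [27, 50, 55, 22, 12, 51, 5]
Insert 22: [22, 27, 50, 55, 12, 51, 5]
Insert 12: [12, 22, 27, 50, 55, 51, 5]
Insert 51: [12, 22, 27, 50, 51, 55, 5]
Insert 5: [5, 12, 22, 27, 50, 51, 55]

Sorted: [5, 12, 22, 27, 50, 51, 55]


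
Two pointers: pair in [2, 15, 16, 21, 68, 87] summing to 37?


lo=0(2)+hi=5(87)=89
lo=0(2)+hi=4(68)=70
lo=0(2)+hi=3(21)=23
lo=1(15)+hi=3(21)=36
lo=2(16)+hi=3(21)=37

Yes: 16+21=37


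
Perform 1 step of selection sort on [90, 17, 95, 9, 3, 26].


Initial: [90, 17, 95, 9, 3, 26]
Step 1: min=3 at 4
  Swap: [3, 17, 95, 9, 90, 26]

After 1 step: [3, 17, 95, 9, 90, 26]


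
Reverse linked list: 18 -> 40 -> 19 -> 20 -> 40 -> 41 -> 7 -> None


Step 1: curr=18, set curr.next=prev(None) | reversed so far: 18
Step 2: curr=40, set curr.next=prev(18) | reversed so far: 40 -> 18
Step 3: curr=19, set curr.next=prev(40) | reversed so far: 19 -> 40 -> 18
Step 4: curr=20, set curr.next=prev(19) | reversed so far: 20 -> 19 -> 40 -> 18
Step 5: curr=40, set curr.next=prev(20) | reversed so far: 40 -> 20 -> 19 -> 40 -> 18
Step 6: curr=41, set curr.next=prev(40) | reversed so far: 41 -> 40 -> 20 -> 19 -> 40 -> 18
Step 7: curr=7, set curr.next=prev(41) | reversed so far: 7 -> 41 -> 40 -> 20 -> 19 -> 40 -> 18

7 -> 41 -> 40 -> 20 -> 19 -> 40 -> 18 -> None


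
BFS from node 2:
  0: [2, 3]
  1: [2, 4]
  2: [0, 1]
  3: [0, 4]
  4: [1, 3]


Visit 2, enqueue [0, 1]
Visit 0, enqueue [3]
Visit 1, enqueue [4]
Visit 3, enqueue []
Visit 4, enqueue []

BFS order: [2, 0, 1, 3, 4]


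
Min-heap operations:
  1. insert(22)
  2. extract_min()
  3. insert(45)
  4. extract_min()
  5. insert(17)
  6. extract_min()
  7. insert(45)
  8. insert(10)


insert(22) -> [22]
extract_min()->22, []
insert(45) -> [45]
extract_min()->45, []
insert(17) -> [17]
extract_min()->17, []
insert(45) -> [45]
insert(10) -> [10, 45]

Final heap: [10, 45]


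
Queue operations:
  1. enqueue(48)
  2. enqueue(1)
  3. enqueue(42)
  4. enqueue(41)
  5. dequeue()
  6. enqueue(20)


enqueue(48) -> [48]
enqueue(1) -> [48, 1]
enqueue(42) -> [48, 1, 42]
enqueue(41) -> [48, 1, 42, 41]
dequeue()->48, [1, 42, 41]
enqueue(20) -> [1, 42, 41, 20]

Final queue: [1, 42, 41, 20]


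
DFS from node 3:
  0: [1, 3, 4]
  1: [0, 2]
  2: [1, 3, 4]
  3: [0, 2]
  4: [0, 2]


Visit 3, push [2, 0]
Visit 0, push [4, 1]
Visit 1, push [2]
Visit 2, push [4]
Visit 4, push []

DFS order: [3, 0, 1, 2, 4]


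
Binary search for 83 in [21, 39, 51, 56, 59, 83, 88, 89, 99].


Step 1: lo=0, hi=8, mid=4, val=59
Step 2: lo=5, hi=8, mid=6, val=88
Step 3: lo=5, hi=5, mid=5, val=83

Found at index 5
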